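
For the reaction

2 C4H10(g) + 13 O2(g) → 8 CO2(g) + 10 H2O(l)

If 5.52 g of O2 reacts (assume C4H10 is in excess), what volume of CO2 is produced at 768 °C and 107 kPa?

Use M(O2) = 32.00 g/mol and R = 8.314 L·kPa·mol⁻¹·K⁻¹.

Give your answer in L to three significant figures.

8.59 L

n(O2) = 5.520 / 32.00 = 0.1725 mol
n(CO2) = (8/13) × 0.1725 = 0.1062 mol
V = nRT/P = 0.1062 × 8.314 × 1041.15 / 107 = 8.591 L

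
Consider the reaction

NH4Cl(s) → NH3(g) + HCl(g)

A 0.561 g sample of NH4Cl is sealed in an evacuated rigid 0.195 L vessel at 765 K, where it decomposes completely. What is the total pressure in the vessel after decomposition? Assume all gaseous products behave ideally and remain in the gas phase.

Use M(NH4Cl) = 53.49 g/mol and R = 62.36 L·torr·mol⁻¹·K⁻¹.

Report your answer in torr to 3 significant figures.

n(NH4Cl) = 0.561 / 53.49 = 0.01049 mol
n(gas produced) = (2/1) × 0.01049 = 0.02098 mol
P = nRT/V = 0.02098 × 62.36 × 765 / 0.195 = 5133 torr

5130 torr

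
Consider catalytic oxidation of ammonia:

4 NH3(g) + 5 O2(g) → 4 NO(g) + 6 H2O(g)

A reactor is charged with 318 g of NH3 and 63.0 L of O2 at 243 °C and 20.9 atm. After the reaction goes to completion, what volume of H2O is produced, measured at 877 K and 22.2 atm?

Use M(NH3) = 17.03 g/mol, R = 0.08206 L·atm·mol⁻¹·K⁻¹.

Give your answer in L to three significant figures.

n(NH3) = 318 / 17.03 = 18.67 mol
n(O2) = PV/RT = (20.9 × 63.0) / (0.08206 × 516.15) = 31.09 mol
For 18.67 mol NH3, stoichiometry requires (5/4) × 18.67 = 23.34 mol O2; 31.09 mol is available, so NH3 is limiting.
n(H2O) = (6/4) × 18.67 = 28.01 mol
V(H2O) = nRT/P = 28.01 × 0.08206 × 877 / 22.2 = 90.80 L

90.8 L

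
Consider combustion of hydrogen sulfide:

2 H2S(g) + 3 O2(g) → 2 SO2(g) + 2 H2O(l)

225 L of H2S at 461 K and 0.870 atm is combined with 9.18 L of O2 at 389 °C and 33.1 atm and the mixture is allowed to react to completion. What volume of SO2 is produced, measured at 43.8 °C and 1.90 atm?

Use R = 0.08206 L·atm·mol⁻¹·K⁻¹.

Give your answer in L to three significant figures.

51.0 L

n(H2S) = PV/RT = (0.870 × 225) / (0.08206 × 461) = 5.175 mol
n(O2) = PV/RT = (33.1 × 9.18) / (0.08206 × 662.15) = 5.592 mol
For 5.175 mol H2S, stoichiometry requires (3/2) × 5.175 = 7.762 mol O2; 5.592 mol is available, so O2 is limiting.
n(SO2) = (2/3) × 5.592 = 3.728 mol
V(SO2) = nRT/P = 3.728 × 0.08206 × 316.95 / 1.90 = 51.03 L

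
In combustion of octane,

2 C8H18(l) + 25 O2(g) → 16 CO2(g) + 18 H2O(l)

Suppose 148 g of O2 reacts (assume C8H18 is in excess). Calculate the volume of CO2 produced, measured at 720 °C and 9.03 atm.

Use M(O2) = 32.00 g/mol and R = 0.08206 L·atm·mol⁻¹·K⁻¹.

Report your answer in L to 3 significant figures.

n(O2) = 148.0 / 32.00 = 4.625 mol
n(CO2) = (16/25) × 4.625 = 2.960 mol
V = nRT/P = 2.960 × 0.08206 × 993.15 / 9.03 = 26.71 L

26.7 L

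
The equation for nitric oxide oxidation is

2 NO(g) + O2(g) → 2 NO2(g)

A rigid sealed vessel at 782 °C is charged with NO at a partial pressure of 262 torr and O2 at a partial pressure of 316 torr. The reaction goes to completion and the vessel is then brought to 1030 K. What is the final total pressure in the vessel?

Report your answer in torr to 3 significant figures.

Because the vessel is rigid and T is held at 782 °C, work the stoichiometry in partial pressures (P_i = n_iRT/V).
P(O2) required for 262 torr of NO = (1/2) × 262 = 131.0 torr; available 316 torr, so NO is limiting.
P(O2) remaining = 316 − (1/2) × 262 = 185.0 torr
P(gaseous products) = (2)/2 × 262 = 262.0 torr
P_total at 782 °C = 185.0 + 262.0 = 447.0 torr
Scaling to 1030 K: P = 447.0 × 1030/1055.15 = 436.3 torr

436 torr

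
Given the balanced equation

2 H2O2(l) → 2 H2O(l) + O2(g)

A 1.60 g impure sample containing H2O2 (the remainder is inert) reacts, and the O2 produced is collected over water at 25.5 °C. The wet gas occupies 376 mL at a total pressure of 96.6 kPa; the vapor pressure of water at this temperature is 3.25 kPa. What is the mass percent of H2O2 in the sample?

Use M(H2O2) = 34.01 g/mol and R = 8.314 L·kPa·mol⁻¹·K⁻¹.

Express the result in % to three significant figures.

60.1 %

P(O2) = 96.6 − 3.25 = 93.35 kPa
n(O2) = PV/RT = (93.35 × 0.3760) / (8.314 × 298.65) = 0.01414 mol
n(H2O2) = (2/1) × 0.01414 = 0.02828 mol
m(H2O2) = 0.02828 × 34.01 = 0.9618 g
%H2O2 = 0.9618 / 1.60 × 100 = 60.11%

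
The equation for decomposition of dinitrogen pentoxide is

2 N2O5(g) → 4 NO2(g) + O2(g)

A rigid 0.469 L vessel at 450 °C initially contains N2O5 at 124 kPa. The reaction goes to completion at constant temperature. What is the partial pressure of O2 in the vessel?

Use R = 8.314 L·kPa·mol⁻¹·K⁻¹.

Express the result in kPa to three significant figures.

n(N2O5)₀ = PV/RT = (124 × 0.469) / (8.314 × 723.15) = 0.009673 mol
n(O2) = (1/2) × 0.009673 = 0.004836 mol
P(O2) = nRT/V = 0.004836 × 8.314 × 723.15 / 0.469 = 61.99 kPa

62.0 kPa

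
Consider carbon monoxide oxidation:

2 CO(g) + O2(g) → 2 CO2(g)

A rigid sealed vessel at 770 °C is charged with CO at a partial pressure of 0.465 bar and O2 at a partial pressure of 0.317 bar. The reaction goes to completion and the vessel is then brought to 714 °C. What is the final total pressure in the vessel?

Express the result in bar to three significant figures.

0.520 bar

At constant V, partial pressures at 770 °C are proportional to moles, so apply stoichiometry directly to pressures.
P(O2) required for 0.465 bar of CO = (1/2) × 0.465 = 0.2325 bar; available 0.317 bar, so CO is limiting.
P(O2) remaining = 0.317 − (1/2) × 0.465 = 0.08450 bar
P(gaseous products) = (2)/2 × 0.465 = 0.4650 bar
P_total at 770 °C = 0.08450 + 0.4650 = 0.5495 bar
Scaling to 714 °C: P = 0.5495 × 987.15/1043.15 = 0.5200 bar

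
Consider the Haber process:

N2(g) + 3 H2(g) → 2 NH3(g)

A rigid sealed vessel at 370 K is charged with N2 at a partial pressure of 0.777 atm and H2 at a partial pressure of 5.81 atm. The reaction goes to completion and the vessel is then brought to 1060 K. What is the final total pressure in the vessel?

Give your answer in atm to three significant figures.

14.4 atm

With V and T fixed, P_i ∝ n_i, so the mole ratios apply directly to partial pressures at 370 K.
P(H2) required for 0.777 atm of N2 = (3/1) × 0.777 = 2.331 atm; available 5.81 atm, so N2 is limiting.
P(H2) remaining = 5.81 − (3/1) × 0.777 = 3.479 atm
P(gaseous products) = (2)/1 × 0.777 = 1.554 atm
P_total at 370 K = 3.479 + 1.554 = 5.033 atm
Scaling to 1060 K: P = 5.033 × 1060/370 = 14.42 atm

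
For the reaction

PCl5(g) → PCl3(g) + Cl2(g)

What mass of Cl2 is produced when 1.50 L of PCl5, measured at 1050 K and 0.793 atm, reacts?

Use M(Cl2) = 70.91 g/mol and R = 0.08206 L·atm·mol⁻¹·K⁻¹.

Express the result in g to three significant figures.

0.979 g

n(PCl5) = PV/RT = (0.793 × 1.50) / (0.08206 × 1050) = 0.01381 mol
n(Cl2) = (1/1) × 0.01381 = 0.01381 mol
m(Cl2) = 0.01381 × 70.91 = 0.9793 g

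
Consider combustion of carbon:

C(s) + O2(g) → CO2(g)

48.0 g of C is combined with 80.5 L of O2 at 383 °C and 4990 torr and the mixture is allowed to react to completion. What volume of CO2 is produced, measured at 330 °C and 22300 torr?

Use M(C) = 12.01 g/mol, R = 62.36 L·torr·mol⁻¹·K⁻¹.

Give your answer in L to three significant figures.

n(C) = 48.0 / 12.01 = 3.997 mol
n(O2) = PV/RT = (4990 × 80.5) / (62.36 × 656.15) = 9.817 mol
For 3.997 mol C, stoichiometry requires (1/1) × 3.997 = 3.997 mol O2; 9.817 mol is available, so C is limiting.
n(CO2) = (1/1) × 3.997 = 3.997 mol
V(CO2) = nRT/P = 3.997 × 62.36 × 603.15 / 22300 = 6.742 L

6.74 L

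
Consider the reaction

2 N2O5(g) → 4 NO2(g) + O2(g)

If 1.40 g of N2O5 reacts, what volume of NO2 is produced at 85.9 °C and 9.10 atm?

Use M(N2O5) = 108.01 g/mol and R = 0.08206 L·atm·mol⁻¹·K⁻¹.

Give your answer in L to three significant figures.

n(N2O5) = 1.400 / 108.01 = 0.01296 mol
n(NO2) = (4/2) × 0.01296 = 0.02592 mol
V = nRT/P = 0.02592 × 0.08206 × 359.05 / 9.10 = 0.08392 L

0.0839 L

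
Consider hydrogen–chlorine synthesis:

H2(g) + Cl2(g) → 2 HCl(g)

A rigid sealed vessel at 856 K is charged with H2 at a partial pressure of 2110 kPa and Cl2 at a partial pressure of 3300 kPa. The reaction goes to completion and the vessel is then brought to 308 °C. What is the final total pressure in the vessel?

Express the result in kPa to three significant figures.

3670 kPa

At constant V, partial pressures at 856 K are proportional to moles, so apply stoichiometry directly to pressures.
P(Cl2) required for 2110 kPa of H2 = (1/1) × 2110 = 2110 kPa; available 3300 kPa, so H2 is limiting.
P(Cl2) remaining = 3300 − (1/1) × 2110 = 1190 kPa
P(gaseous products) = (2)/1 × 2110 = 4220 kPa
P_total at 856 K = 1190 + 4220 = 5410 kPa
Scaling to 308 °C: P = 5410 × 581.15/856 = 3673 kPa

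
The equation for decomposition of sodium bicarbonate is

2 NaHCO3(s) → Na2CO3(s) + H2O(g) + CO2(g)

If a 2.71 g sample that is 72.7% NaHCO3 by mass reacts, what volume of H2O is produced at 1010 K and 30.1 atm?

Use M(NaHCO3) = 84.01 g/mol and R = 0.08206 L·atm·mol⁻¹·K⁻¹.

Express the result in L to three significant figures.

0.0323 L

mass of NaHCO3 = 2.71 × 72.7/100 = 1.970 g
n(NaHCO3) = 1.970 / 84.01 = 0.02345 mol
n(H2O) = (1/2) × 0.02345 = 0.01172 mol
V = nRT/P = 0.01172 × 0.08206 × 1010 / 30.1 = 0.03227 L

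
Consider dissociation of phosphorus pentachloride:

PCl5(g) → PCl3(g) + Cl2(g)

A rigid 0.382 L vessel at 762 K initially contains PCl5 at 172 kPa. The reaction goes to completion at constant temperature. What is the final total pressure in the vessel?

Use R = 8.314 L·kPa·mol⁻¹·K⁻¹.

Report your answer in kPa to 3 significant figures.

At constant T and V, P ∝ n(gas): 1 mol gas → 2 mol gas.
P_final = (2/1) × 172 = 344.0 kPa

344 kPa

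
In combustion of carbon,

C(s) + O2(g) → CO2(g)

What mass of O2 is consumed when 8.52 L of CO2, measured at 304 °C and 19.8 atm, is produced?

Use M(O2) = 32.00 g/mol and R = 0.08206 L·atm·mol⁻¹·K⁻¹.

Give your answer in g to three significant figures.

114 g

n(CO2) = PV/RT = (19.8 × 8.52) / (0.08206 × 577.15) = 3.562 mol
n(O2) = (1/1) × 3.562 = 3.562 mol
m(O2) = 3.562 × 32.00 = 114.0 g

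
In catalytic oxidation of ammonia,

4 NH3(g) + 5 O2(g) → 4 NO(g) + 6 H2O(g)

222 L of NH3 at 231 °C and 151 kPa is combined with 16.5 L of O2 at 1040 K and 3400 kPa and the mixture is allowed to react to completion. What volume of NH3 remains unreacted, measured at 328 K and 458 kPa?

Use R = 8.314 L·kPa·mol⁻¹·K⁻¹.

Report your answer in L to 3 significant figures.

n(NH3) = PV/RT = (151 × 222) / (8.314 × 504.15) = 7.998 mol
n(O2) = PV/RT = (3400 × 16.5) / (8.314 × 1040) = 6.488 mol
For 7.998 mol NH3, stoichiometry requires (5/4) × 7.998 = 9.998 mol O2; 6.488 mol is available, so O2 is limiting.
n(NH3) consumed = (4/5) × 6.488 = 5.190 mol; remaining = 7.998 − 5.190 = 2.808 mol
V(NH3) = nRT/P = 2.808 × 8.314 × 328 / 458 = 16.72 L

16.7 L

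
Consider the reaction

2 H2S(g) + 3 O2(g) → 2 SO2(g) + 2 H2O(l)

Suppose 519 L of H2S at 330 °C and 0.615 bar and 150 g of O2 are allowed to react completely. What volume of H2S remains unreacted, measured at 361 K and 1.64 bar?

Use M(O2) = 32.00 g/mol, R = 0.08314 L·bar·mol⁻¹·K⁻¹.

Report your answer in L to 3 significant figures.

59.3 L

n(H2S) = PV/RT = (0.615 × 519) / (0.08314 × 603.15) = 6.365 mol
n(O2) = 150 / 32.00 = 4.688 mol
For 6.365 mol H2S, stoichiometry requires (3/2) × 6.365 = 9.547 mol O2; 4.688 mol is available, so O2 is limiting.
n(H2S) consumed = (2/3) × 4.688 = 3.125 mol; remaining = 6.365 − 3.125 = 3.240 mol
V(H2S) = nRT/P = 3.240 × 0.08314 × 361 / 1.64 = 59.30 L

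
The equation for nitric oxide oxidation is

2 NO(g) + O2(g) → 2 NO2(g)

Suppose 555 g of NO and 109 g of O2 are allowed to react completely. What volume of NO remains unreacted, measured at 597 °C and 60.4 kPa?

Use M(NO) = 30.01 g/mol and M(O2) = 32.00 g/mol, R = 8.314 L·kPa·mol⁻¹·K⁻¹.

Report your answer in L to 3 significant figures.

1400 L

n(NO) = 555 / 30.01 = 18.49 mol
n(O2) = 109 / 32.00 = 3.406 mol
For 18.49 mol NO, stoichiometry requires (1/2) × 18.49 = 9.245 mol O2; 3.406 mol is available, so O2 is limiting.
n(NO) consumed = (2/1) × 3.406 = 6.812 mol; remaining = 18.49 − 6.812 = 11.68 mol
V(NO) = nRT/P = 11.68 × 8.314 × 870.15 / 60.4 = 1399 L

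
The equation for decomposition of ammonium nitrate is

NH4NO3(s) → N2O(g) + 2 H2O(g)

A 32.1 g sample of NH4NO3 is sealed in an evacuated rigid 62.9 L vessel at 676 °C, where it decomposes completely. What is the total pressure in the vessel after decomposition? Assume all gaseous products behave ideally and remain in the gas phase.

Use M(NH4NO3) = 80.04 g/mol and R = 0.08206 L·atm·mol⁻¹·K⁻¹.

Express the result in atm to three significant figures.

n(NH4NO3) = 32.1 / 80.04 = 0.4010 mol
n(gas produced) = (3/1) × 0.4010 = 1.203 mol
P = nRT/V = 1.203 × 0.08206 × 949.15 / 62.9 = 1.490 atm

1.49 atm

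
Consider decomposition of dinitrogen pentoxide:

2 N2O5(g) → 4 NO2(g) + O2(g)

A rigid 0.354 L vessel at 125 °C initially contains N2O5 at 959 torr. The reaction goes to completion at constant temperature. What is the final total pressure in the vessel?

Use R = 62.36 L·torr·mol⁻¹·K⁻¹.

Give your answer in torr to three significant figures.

2400 torr

Rigid vessel, constant T ⇒ P scales with total gas moles (2 → 5).
P_final = (5/2) × 959 = 2398 torr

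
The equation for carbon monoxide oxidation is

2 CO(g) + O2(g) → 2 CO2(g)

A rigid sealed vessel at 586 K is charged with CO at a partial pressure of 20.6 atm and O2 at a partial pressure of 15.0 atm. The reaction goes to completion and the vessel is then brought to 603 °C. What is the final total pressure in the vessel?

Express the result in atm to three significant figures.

37.8 atm

With V and T fixed, P_i ∝ n_i, so the mole ratios apply directly to partial pressures at 586 K.
P(O2) required for 20.6 atm of CO = (1/2) × 20.6 = 10.30 atm; available 15.0 atm, so CO is limiting.
P(O2) remaining = 15.0 − (1/2) × 20.6 = 4.700 atm
P(gaseous products) = (2)/2 × 20.6 = 20.60 atm
P_total at 586 K = 4.700 + 20.60 = 25.30 atm
Scaling to 603 °C: P = 25.30 × 876.15/586 = 37.83 atm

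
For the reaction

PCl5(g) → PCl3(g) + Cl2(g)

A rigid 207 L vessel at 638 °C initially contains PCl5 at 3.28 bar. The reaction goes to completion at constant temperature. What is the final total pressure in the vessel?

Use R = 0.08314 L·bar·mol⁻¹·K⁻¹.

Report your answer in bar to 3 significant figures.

Rigid vessel, constant T ⇒ P scales with total gas moles (1 → 2).
P_final = (2/1) × 3.28 = 6.560 bar

6.56 bar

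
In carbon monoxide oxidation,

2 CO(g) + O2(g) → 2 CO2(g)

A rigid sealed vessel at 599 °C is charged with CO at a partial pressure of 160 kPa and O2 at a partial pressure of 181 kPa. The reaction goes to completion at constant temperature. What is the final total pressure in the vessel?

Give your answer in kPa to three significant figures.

261 kPa

At constant V, partial pressures at 599 °C are proportional to moles, so apply stoichiometry directly to pressures.
P(O2) required for 160 kPa of CO = (1/2) × 160 = 80.00 kPa; available 181 kPa, so CO is limiting.
P(O2) remaining = 181 − (1/2) × 160 = 101.0 kPa
P(gaseous products) = (2)/2 × 160 = 160.0 kPa
P_total at 599 °C = 101.0 + 160.0 = 261.0 kPa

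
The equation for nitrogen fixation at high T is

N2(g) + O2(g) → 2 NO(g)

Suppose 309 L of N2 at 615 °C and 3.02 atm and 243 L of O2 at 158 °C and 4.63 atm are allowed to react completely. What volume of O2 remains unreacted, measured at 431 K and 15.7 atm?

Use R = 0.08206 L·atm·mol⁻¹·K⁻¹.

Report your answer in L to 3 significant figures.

42.8 L

n(N2) = PV/RT = (3.02 × 309) / (0.08206 × 888.15) = 12.80 mol
n(O2) = PV/RT = (4.63 × 243) / (0.08206 × 431.15) = 31.80 mol
For 12.80 mol N2, stoichiometry requires (1/1) × 12.80 = 12.80 mol O2; 31.80 mol is available, so N2 is limiting.
n(O2) consumed = (1/1) × 12.80 = 12.80 mol; remaining = 31.80 − 12.80 = 19.00 mol
V(O2) = nRT/P = 19.00 × 0.08206 × 431 / 15.7 = 42.80 L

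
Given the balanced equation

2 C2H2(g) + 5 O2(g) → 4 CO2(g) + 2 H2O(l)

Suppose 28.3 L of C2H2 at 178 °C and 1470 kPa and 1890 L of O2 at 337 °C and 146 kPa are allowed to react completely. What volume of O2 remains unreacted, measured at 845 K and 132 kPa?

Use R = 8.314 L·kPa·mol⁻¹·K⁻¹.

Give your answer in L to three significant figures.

1420 L

n(C2H2) = PV/RT = (1470 × 28.3) / (8.314 × 451.15) = 11.09 mol
n(O2) = PV/RT = (146 × 1890) / (8.314 × 610.15) = 54.40 mol
For 11.09 mol C2H2, stoichiometry requires (5/2) × 11.09 = 27.73 mol O2; 54.40 mol is available, so C2H2 is limiting.
n(O2) consumed = (5/2) × 11.09 = 27.73 mol; remaining = 54.40 − 27.73 = 26.67 mol
V(O2) = nRT/P = 26.67 × 8.314 × 845 / 132 = 1419 L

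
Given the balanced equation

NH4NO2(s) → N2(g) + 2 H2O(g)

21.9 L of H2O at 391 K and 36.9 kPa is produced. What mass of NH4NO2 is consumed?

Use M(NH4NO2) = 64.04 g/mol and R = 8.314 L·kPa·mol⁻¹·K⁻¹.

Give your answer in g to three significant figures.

7.96 g

n(H2O) = PV/RT = (36.9 × 21.9) / (8.314 × 391) = 0.2486 mol
n(NH4NO2) = (1/2) × 0.2486 = 0.1243 mol
m(NH4NO2) = 0.1243 × 64.04 = 7.960 g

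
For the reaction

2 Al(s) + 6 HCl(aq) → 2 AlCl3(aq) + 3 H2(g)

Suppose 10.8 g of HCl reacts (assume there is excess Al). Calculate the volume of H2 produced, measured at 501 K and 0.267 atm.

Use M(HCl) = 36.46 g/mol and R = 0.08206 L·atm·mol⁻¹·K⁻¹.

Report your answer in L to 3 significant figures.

n(HCl) = 10.80 / 36.46 = 0.2962 mol
n(H2) = (3/6) × 0.2962 = 0.1481 mol
V = nRT/P = 0.1481 × 0.08206 × 501 / 0.267 = 22.80 L

22.8 L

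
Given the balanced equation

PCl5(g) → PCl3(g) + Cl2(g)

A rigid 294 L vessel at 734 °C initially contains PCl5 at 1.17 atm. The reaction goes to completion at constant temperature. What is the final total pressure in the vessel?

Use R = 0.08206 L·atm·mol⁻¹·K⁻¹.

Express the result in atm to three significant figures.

At constant T and V, P ∝ n(gas): 1 mol gas → 2 mol gas.
P_final = (2/1) × 1.17 = 2.340 atm

2.34 atm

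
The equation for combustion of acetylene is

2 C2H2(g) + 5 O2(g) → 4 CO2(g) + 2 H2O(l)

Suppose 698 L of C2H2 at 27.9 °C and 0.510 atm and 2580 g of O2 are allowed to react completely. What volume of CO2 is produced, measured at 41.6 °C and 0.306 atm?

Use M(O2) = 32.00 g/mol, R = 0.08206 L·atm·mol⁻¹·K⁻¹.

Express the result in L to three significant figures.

2430 L

n(C2H2) = PV/RT = (0.510 × 698) / (0.08206 × 301.05) = 14.41 mol
n(O2) = 2580 / 32.00 = 80.62 mol
For 14.41 mol C2H2, stoichiometry requires (5/2) × 14.41 = 36.02 mol O2; 80.62 mol is available, so C2H2 is limiting.
n(CO2) = (4/2) × 14.41 = 28.82 mol
V(CO2) = nRT/P = 28.82 × 0.08206 × 314.75 / 0.306 = 2433 L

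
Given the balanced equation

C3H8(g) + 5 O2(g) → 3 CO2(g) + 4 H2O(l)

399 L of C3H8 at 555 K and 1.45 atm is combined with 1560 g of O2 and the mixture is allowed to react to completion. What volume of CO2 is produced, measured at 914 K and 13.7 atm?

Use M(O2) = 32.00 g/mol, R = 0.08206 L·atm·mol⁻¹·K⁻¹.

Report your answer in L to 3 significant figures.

160 L

n(C3H8) = PV/RT = (1.45 × 399) / (0.08206 × 555) = 12.70 mol
n(O2) = 1560 / 32.00 = 48.75 mol
For 12.70 mol C3H8, stoichiometry requires (5/1) × 12.70 = 63.50 mol O2; 48.75 mol is available, so O2 is limiting.
n(CO2) = (3/5) × 48.75 = 29.25 mol
V(CO2) = nRT/P = 29.25 × 0.08206 × 914 / 13.7 = 160.1 L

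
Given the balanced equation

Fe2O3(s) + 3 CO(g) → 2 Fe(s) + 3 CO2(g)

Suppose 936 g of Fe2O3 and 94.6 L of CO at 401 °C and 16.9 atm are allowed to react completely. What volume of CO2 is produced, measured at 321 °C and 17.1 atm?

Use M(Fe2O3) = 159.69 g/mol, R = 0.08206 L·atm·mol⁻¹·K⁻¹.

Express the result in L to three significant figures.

n(Fe2O3) = 936 / 159.69 = 5.861 mol
n(CO) = PV/RT = (16.9 × 94.6) / (0.08206 × 674.15) = 28.90 mol
For 5.861 mol Fe2O3, stoichiometry requires (3/1) × 5.861 = 17.58 mol CO; 28.90 mol is available, so Fe2O3 is limiting.
n(CO2) = (3/1) × 5.861 = 17.58 mol
V(CO2) = nRT/P = 17.58 × 0.08206 × 594.15 / 17.1 = 50.12 L

50.1 L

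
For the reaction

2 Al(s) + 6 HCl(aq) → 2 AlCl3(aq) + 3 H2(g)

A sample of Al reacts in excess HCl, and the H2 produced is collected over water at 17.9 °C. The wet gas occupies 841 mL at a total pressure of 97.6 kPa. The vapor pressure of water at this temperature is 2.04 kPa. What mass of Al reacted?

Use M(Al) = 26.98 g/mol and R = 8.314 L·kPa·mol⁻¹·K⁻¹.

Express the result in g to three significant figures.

P(H2) = 97.6 − 2.04 = 95.56 kPa
n(H2) = PV/RT = (95.56 × 0.8410) / (8.314 × 291.05) = 0.03321 mol
n(Al) = (2/3) × 0.03321 = 0.02214 mol
m(Al) = 0.02214 × 26.98 = 0.5973 g

0.597 g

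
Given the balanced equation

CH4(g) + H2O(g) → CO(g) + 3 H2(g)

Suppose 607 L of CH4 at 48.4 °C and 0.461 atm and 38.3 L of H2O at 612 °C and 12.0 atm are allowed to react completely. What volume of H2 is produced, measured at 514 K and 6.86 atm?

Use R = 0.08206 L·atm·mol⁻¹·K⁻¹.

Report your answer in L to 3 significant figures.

n(CH4) = PV/RT = (0.461 × 607) / (0.08206 × 321.55) = 10.60 mol
n(H2O) = PV/RT = (12.0 × 38.3) / (0.08206 × 885.15) = 6.327 mol
For 10.60 mol CH4, stoichiometry requires (1/1) × 10.60 = 10.60 mol H2O; 6.327 mol is available, so H2O is limiting.
n(H2) = (3/1) × 6.327 = 18.98 mol
V(H2) = nRT/P = 18.98 × 0.08206 × 514 / 6.86 = 116.7 L

117 L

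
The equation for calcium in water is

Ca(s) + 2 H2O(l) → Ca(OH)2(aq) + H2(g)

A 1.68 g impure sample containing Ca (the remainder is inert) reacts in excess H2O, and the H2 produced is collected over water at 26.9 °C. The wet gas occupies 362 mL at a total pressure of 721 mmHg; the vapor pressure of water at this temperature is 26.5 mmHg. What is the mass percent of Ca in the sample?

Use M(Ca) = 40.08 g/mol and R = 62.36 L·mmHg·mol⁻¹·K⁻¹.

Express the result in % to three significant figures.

32.1 %

P(H2) = 721 − 26.5 = 694.5 mmHg
n(H2) = PV/RT = (694.5 × 0.3620) / (62.36 × 300.05) = 0.01344 mol
n(Ca) = (1/1) × 0.01344 = 0.01344 mol
m(Ca) = 0.01344 × 40.08 = 0.5387 g
%Ca = 0.5387 / 1.68 × 100 = 32.07%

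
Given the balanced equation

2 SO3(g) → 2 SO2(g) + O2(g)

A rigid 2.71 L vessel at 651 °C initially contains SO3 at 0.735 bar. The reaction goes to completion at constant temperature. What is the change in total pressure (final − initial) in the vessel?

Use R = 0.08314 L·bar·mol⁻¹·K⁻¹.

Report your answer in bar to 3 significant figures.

At constant T and V, P ∝ n(gas): 2 mol gas → 3 mol gas.
P_final = (3/2) × 0.735 = 1.103 bar; ΔP = 1.103 − 0.735 = 0.3680 bar

0.368 bar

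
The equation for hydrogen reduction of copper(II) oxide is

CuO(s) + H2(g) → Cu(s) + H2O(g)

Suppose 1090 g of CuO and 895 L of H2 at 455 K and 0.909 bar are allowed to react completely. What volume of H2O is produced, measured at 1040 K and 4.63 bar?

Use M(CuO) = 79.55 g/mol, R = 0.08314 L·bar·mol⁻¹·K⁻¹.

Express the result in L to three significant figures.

n(CuO) = 1090 / 79.55 = 13.70 mol
n(H2) = PV/RT = (0.909 × 895) / (0.08314 × 455) = 21.51 mol
For 13.70 mol CuO, stoichiometry requires (1/1) × 13.70 = 13.70 mol H2; 21.51 mol is available, so CuO is limiting.
n(H2O) = (1/1) × 13.70 = 13.70 mol
V(H2O) = nRT/P = 13.70 × 0.08314 × 1040 / 4.63 = 255.8 L

256 L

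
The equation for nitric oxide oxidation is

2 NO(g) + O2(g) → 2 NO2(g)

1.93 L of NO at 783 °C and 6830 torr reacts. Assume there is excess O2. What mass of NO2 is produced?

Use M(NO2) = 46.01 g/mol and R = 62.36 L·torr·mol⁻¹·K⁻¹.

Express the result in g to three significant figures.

n(NO) = PV/RT = (6830 × 1.93) / (62.36 × 1056.15) = 0.2001 mol
n(NO2) = (2/2) × 0.2001 = 0.2001 mol
m(NO2) = 0.2001 × 46.01 = 9.207 g

9.21 g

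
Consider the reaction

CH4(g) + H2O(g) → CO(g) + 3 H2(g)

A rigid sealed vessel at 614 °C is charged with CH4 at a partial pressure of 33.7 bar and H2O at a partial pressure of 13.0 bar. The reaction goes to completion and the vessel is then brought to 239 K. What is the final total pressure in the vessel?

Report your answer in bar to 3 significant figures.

Because the vessel is rigid and T is held at 614 °C, work the stoichiometry in partial pressures (P_i = n_iRT/V).
P(H2O) required for 33.7 bar of CH4 = (1/1) × 33.7 = 33.70 bar; available 13.0 bar, so H2O is limiting.
P(CH4) remaining = 33.7 − (1/1) × 13.0 = 20.70 bar
P(gaseous products) = (1+3)/1 × 13.0 = 52.00 bar
P_total at 614 °C = 20.70 + 52.00 = 72.70 bar
Scaling to 239 K: P = 72.70 × 239/887.15 = 19.59 bar

19.6 bar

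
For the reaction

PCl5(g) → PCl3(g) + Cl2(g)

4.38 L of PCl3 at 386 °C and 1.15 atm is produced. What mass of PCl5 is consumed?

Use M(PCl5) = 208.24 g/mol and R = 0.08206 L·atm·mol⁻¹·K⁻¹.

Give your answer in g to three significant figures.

19.4 g

n(PCl3) = PV/RT = (1.15 × 4.38) / (0.08206 × 659.15) = 0.09312 mol
n(PCl5) = (1/1) × 0.09312 = 0.09312 mol
m(PCl5) = 0.09312 × 208.24 = 19.39 g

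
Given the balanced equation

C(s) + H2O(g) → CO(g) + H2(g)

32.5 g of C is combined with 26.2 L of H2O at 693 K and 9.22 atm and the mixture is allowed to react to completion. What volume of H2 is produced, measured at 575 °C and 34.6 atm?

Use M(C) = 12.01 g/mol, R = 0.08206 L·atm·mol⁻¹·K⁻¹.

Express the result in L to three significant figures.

5.44 L

n(C) = 32.5 / 12.01 = 2.706 mol
n(H2O) = PV/RT = (9.22 × 26.2) / (0.08206 × 693) = 4.248 mol
For 2.706 mol C, stoichiometry requires (1/1) × 2.706 = 2.706 mol H2O; 4.248 mol is available, so C is limiting.
n(H2) = (1/1) × 2.706 = 2.706 mol
V(H2) = nRT/P = 2.706 × 0.08206 × 848.15 / 34.6 = 5.443 L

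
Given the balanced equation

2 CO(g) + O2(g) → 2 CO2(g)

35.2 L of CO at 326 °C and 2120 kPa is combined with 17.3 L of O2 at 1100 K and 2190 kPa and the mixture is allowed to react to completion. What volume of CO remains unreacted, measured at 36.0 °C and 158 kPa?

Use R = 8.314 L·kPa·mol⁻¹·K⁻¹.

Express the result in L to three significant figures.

n(CO) = PV/RT = (2120 × 35.2) / (8.314 × 599.15) = 14.98 mol
n(O2) = PV/RT = (2190 × 17.3) / (8.314 × 1100) = 4.143 mol
For 14.98 mol CO, stoichiometry requires (1/2) × 14.98 = 7.490 mol O2; 4.143 mol is available, so O2 is limiting.
n(CO) consumed = (2/1) × 4.143 = 8.286 mol; remaining = 14.98 − 8.286 = 6.694 mol
V(CO) = nRT/P = 6.694 × 8.314 × 309.15 / 158 = 108.9 L

109 L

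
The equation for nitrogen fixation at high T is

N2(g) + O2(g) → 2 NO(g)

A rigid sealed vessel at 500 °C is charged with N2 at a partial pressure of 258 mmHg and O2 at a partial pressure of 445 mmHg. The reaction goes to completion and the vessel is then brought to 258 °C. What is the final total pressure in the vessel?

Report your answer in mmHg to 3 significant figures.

With V and T fixed, P_i ∝ n_i, so the mole ratios apply directly to partial pressures at 500 °C.
P(O2) required for 258 mmHg of N2 = (1/1) × 258 = 258.0 mmHg; available 445 mmHg, so N2 is limiting.
P(O2) remaining = 445 − (1/1) × 258 = 187.0 mmHg
P(gaseous products) = (2)/1 × 258 = 516.0 mmHg
P_total at 500 °C = 187.0 + 516.0 = 703.0 mmHg
Scaling to 258 °C: P = 703.0 × 531.15/773.15 = 483.0 mmHg

483 mmHg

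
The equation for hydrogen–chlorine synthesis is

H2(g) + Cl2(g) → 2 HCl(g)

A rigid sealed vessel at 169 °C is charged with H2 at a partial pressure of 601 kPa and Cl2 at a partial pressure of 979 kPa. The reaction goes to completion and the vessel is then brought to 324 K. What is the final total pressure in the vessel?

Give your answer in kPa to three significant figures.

1160 kPa

At constant V, partial pressures at 169 °C are proportional to moles, so apply stoichiometry directly to pressures.
P(Cl2) required for 601 kPa of H2 = (1/1) × 601 = 601.0 kPa; available 979 kPa, so H2 is limiting.
P(Cl2) remaining = 979 − (1/1) × 601 = 378.0 kPa
P(gaseous products) = (2)/1 × 601 = 1202 kPa
P_total at 169 °C = 378.0 + 1202 = 1580 kPa
Scaling to 324 K: P = 1580 × 324/442.15 = 1158 kPa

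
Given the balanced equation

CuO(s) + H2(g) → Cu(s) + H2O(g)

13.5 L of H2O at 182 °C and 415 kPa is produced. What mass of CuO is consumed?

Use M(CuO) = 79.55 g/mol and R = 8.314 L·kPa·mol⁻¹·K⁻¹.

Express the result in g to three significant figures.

118 g

n(H2O) = PV/RT = (415 × 13.5) / (8.314 × 455.15) = 1.481 mol
n(CuO) = (1/1) × 1.481 = 1.481 mol
m(CuO) = 1.481 × 79.55 = 117.8 g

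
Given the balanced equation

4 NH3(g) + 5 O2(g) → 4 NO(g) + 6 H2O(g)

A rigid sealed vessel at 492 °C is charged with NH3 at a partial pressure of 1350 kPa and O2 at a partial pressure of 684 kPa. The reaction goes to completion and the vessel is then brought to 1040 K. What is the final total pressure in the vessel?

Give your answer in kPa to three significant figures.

2950 kPa

Because the vessel is rigid and T is held at 492 °C, work the stoichiometry in partial pressures (P_i = n_iRT/V).
P(O2) required for 1350 kPa of NH3 = (5/4) × 1350 = 1688 kPa; available 684 kPa, so O2 is limiting.
P(NH3) remaining = 1350 − (4/5) × 684 = 802.8 kPa
P(gaseous products) = (4+6)/5 × 684 = 1368 kPa
P_total at 492 °C = 802.8 + 1368 = 2171 kPa
Scaling to 1040 K: P = 2171 × 1040/765.15 = 2951 kPa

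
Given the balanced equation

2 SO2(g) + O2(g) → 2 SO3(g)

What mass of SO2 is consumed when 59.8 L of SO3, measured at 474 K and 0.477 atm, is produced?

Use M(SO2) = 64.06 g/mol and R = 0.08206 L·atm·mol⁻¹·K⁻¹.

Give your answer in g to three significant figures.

47.0 g

n(SO3) = PV/RT = (0.477 × 59.8) / (0.08206 × 474) = 0.7333 mol
n(SO2) = (2/2) × 0.7333 = 0.7333 mol
m(SO2) = 0.7333 × 64.06 = 46.98 g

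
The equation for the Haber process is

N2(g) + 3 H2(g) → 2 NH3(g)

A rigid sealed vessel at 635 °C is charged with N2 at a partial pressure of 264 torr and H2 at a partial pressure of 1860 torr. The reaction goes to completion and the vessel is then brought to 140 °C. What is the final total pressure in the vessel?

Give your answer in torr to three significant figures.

726 torr

With V and T fixed, P_i ∝ n_i, so the mole ratios apply directly to partial pressures at 635 °C.
P(H2) required for 264 torr of N2 = (3/1) × 264 = 792.0 torr; available 1860 torr, so N2 is limiting.
P(H2) remaining = 1860 − (3/1) × 264 = 1068 torr
P(gaseous products) = (2)/1 × 264 = 528.0 torr
P_total at 635 °C = 1068 + 528.0 = 1596 torr
Scaling to 140 °C: P = 1596 × 413.15/908.15 = 726.1 torr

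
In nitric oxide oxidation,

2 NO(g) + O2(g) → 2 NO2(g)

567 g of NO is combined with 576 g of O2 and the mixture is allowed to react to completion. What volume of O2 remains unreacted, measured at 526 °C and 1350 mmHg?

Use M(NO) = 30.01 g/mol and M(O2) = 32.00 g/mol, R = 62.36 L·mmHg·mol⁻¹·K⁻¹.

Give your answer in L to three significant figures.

316 L

n(NO) = 567 / 30.01 = 18.89 mol
n(O2) = 576 / 32.00 = 18.00 mol
For 18.89 mol NO, stoichiometry requires (1/2) × 18.89 = 9.445 mol O2; 18.00 mol is available, so NO is limiting.
n(O2) consumed = (1/2) × 18.89 = 9.445 mol; remaining = 18.00 − 9.445 = 8.555 mol
V(O2) = nRT/P = 8.555 × 62.36 × 799.15 / 1350 = 315.8 L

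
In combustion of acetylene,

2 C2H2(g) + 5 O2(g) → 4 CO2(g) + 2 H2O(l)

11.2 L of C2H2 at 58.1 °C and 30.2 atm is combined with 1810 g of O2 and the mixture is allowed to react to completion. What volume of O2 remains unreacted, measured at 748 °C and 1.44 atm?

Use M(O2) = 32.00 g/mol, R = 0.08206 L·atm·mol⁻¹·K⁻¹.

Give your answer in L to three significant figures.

n(C2H2) = PV/RT = (30.2 × 11.2) / (0.08206 × 331.25) = 12.44 mol
n(O2) = 1810 / 32.00 = 56.56 mol
For 12.44 mol C2H2, stoichiometry requires (5/2) × 12.44 = 31.10 mol O2; 56.56 mol is available, so C2H2 is limiting.
n(O2) consumed = (5/2) × 12.44 = 31.10 mol; remaining = 56.56 − 31.10 = 25.46 mol
V(O2) = nRT/P = 25.46 × 0.08206 × 1021.15 / 1.44 = 1482 L

1480 L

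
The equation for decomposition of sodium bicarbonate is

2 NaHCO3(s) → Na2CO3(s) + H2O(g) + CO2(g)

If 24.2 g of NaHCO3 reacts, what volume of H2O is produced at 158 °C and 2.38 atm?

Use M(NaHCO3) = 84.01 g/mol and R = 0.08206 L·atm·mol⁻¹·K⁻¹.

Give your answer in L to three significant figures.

2.14 L

n(NaHCO3) = 24.20 / 84.01 = 0.2881 mol
n(H2O) = (1/2) × 0.2881 = 0.1441 mol
V = nRT/P = 0.1441 × 0.08206 × 431.15 / 2.38 = 2.142 L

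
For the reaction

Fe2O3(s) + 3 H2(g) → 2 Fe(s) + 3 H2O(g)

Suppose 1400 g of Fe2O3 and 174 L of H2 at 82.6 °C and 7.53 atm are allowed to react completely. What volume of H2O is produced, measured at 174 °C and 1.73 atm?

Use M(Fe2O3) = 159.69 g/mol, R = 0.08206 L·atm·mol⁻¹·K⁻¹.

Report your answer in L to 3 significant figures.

558 L

n(Fe2O3) = 1400 / 159.69 = 8.767 mol
n(H2) = PV/RT = (7.53 × 174) / (0.08206 × 355.75) = 44.88 mol
For 8.767 mol Fe2O3, stoichiometry requires (3/1) × 8.767 = 26.30 mol H2; 44.88 mol is available, so Fe2O3 is limiting.
n(H2O) = (3/1) × 8.767 = 26.30 mol
V(H2O) = nRT/P = 26.30 × 0.08206 × 447.15 / 1.73 = 557.8 L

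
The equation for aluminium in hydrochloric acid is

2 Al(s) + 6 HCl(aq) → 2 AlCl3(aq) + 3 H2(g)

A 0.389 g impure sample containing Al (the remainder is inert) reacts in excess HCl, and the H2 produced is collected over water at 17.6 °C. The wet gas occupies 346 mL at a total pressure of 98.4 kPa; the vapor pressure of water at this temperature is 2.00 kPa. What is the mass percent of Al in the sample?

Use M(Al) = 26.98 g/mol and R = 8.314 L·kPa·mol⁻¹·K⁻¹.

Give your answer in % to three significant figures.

63.8 %

P(H2) = 98.4 − 2.00 = 96.40 kPa
n(H2) = PV/RT = (96.40 × 0.3460) / (8.314 × 290.75) = 0.01380 mol
n(Al) = (2/3) × 0.01380 = 0.009200 mol
m(Al) = 0.009200 × 26.98 = 0.2482 g
%Al = 0.2482 / 0.389 × 100 = 63.80%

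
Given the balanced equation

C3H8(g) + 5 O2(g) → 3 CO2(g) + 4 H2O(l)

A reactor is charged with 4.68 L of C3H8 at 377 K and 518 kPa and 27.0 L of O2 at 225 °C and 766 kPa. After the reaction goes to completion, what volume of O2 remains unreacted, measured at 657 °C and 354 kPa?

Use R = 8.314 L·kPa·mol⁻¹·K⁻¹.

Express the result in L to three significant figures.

24.6 L

n(C3H8) = PV/RT = (518 × 4.68) / (8.314 × 377) = 0.7734 mol
n(O2) = PV/RT = (766 × 27.0) / (8.314 × 498.15) = 4.994 mol
For 0.7734 mol C3H8, stoichiometry requires (5/1) × 0.7734 = 3.867 mol O2; 4.994 mol is available, so C3H8 is limiting.
n(O2) consumed = (5/1) × 0.7734 = 3.867 mol; remaining = 4.994 − 3.867 = 1.127 mol
V(O2) = nRT/P = 1.127 × 8.314 × 930.15 / 354 = 24.62 L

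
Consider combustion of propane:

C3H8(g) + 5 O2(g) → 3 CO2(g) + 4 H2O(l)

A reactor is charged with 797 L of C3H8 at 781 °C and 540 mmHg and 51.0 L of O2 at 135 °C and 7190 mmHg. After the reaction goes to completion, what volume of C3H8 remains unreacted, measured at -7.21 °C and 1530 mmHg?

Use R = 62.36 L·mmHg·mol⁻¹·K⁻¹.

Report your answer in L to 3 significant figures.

n(C3H8) = PV/RT = (540 × 797) / (62.36 × 1054.15) = 6.547 mol
n(O2) = PV/RT = (7190 × 51.0) / (62.36 × 408.15) = 14.41 mol
For 6.547 mol C3H8, stoichiometry requires (5/1) × 6.547 = 32.73 mol O2; 14.41 mol is available, so O2 is limiting.
n(C3H8) consumed = (1/5) × 14.41 = 2.882 mol; remaining = 6.547 − 2.882 = 3.665 mol
V(C3H8) = nRT/P = 3.665 × 62.36 × 265.94 / 1530 = 39.73 L

39.7 L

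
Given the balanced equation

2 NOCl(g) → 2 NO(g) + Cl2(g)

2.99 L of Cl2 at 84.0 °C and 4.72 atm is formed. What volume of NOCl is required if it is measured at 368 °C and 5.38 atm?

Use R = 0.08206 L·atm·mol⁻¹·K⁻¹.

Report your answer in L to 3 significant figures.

n(Cl2) = PV/RT = (4.72 × 2.99) / (0.08206 × 357.15) = 0.4815 mol
n(NOCl) = (2/1) × 0.4815 = 0.9630 mol
V = nRT/P = 0.9630 × 0.08206 × 641.15 / 5.38 = 9.417 L

9.42 L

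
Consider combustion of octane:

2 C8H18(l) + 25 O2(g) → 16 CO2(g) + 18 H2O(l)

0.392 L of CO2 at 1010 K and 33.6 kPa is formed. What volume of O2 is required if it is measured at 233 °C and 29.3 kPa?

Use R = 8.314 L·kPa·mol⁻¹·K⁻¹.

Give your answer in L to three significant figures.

n(CO2) = PV/RT = (33.6 × 0.392) / (8.314 × 1010) = 0.001569 mol
n(O2) = (25/16) × 0.001569 = 0.002452 mol
V = nRT/P = 0.002452 × 8.314 × 506.15 / 29.3 = 0.3522 L

0.352 L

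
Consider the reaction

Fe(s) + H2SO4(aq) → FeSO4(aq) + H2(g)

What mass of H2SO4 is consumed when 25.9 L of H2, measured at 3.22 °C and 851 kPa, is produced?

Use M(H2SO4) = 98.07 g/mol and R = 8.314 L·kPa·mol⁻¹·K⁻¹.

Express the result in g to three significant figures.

n(H2) = PV/RT = (851 × 25.9) / (8.314 × 276.37) = 9.592 mol
n(H2SO4) = (1/1) × 9.592 = 9.592 mol
m(H2SO4) = 9.592 × 98.07 = 940.7 g

941 g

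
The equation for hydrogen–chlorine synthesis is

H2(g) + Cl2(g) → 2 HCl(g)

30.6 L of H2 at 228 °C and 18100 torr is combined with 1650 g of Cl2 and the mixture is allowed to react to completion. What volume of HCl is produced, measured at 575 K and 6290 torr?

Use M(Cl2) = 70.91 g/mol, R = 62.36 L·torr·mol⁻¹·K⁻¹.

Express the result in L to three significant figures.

202 L

n(H2) = PV/RT = (18100 × 30.6) / (62.36 × 501.15) = 17.72 mol
n(Cl2) = 1650 / 70.91 = 23.27 mol
For 17.72 mol H2, stoichiometry requires (1/1) × 17.72 = 17.72 mol Cl2; 23.27 mol is available, so H2 is limiting.
n(HCl) = (2/1) × 17.72 = 35.44 mol
V(HCl) = nRT/P = 35.44 × 62.36 × 575 / 6290 = 202.0 L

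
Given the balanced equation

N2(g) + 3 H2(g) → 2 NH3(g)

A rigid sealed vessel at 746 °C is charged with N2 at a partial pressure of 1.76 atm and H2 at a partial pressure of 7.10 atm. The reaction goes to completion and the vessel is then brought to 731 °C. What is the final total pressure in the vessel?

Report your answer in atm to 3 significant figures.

At constant V, partial pressures at 746 °C are proportional to moles, so apply stoichiometry directly to pressures.
P(H2) required for 1.76 atm of N2 = (3/1) × 1.76 = 5.280 atm; available 7.10 atm, so N2 is limiting.
P(H2) remaining = 7.10 − (3/1) × 1.76 = 1.820 atm
P(gaseous products) = (2)/1 × 1.76 = 3.520 atm
P_total at 746 °C = 1.820 + 3.520 = 5.340 atm
Scaling to 731 °C: P = 5.340 × 1004.15/1019.15 = 5.261 atm

5.26 atm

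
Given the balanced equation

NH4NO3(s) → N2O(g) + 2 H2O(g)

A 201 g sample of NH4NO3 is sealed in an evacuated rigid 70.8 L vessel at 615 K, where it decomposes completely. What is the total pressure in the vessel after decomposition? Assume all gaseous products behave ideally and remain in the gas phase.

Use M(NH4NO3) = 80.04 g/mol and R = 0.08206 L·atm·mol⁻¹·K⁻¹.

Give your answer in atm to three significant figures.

5.37 atm

n(NH4NO3) = 201 / 80.04 = 2.511 mol
n(gas produced) = (3/1) × 2.511 = 7.533 mol
P = nRT/V = 7.533 × 0.08206 × 615 / 70.8 = 5.370 atm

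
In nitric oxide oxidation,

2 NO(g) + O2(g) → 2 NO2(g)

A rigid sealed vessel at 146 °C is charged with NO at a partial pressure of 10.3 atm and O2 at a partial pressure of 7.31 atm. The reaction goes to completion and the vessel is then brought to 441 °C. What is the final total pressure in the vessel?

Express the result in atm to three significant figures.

21.2 atm

Because the vessel is rigid and T is held at 146 °C, work the stoichiometry in partial pressures (P_i = n_iRT/V).
P(O2) required for 10.3 atm of NO = (1/2) × 10.3 = 5.150 atm; available 7.31 atm, so NO is limiting.
P(O2) remaining = 7.31 − (1/2) × 10.3 = 2.160 atm
P(gaseous products) = (2)/2 × 10.3 = 10.30 atm
P_total at 146 °C = 2.160 + 10.30 = 12.46 atm
Scaling to 441 °C: P = 12.46 × 714.15/419.15 = 21.23 atm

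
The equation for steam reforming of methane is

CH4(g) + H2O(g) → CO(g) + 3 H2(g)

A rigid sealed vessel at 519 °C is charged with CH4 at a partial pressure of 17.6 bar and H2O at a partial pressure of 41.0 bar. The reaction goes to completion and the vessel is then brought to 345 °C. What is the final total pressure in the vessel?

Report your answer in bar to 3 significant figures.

Because the vessel is rigid and T is held at 519 °C, work the stoichiometry in partial pressures (P_i = n_iRT/V).
P(H2O) required for 17.6 bar of CH4 = (1/1) × 17.6 = 17.60 bar; available 41.0 bar, so CH4 is limiting.
P(H2O) remaining = 41.0 − (1/1) × 17.6 = 23.40 bar
P(gaseous products) = (1+3)/1 × 17.6 = 70.40 bar
P_total at 519 °C = 23.40 + 70.40 = 93.80 bar
Scaling to 345 °C: P = 93.80 × 618.15/792.15 = 73.20 bar

73.2 bar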